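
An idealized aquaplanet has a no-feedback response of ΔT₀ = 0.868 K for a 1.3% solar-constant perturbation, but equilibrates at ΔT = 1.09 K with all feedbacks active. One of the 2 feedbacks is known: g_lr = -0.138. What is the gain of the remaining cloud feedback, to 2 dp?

Amplification A = ΔT/ΔT₀ = 1.09/0.868 = 1.256.
Total gain g = 1 − 1/A = 1 − 1/1.256 = 0.2038.
The known gain is -0.138.
g_cld = 0.2038 + 0.138 = 0.34.

0.34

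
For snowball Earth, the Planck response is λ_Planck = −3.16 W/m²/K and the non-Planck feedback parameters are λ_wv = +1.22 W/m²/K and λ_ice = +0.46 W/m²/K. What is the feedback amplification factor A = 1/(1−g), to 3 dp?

2.135

Convert to gains: g_wv = 1.22/3.16 = 0.3861; g_ice = 0.46/3.16 = 0.1456.
Total gain g = 0.5317.
A = 1/(1 − 0.5317) = 2.135.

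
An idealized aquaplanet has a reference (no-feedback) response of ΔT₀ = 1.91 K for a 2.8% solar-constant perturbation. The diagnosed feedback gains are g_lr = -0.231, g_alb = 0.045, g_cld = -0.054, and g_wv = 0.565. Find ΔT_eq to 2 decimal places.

Total gain g = -0.231 + 0.045 − 0.054 + 0.565 = 0.325.
Amplification A = 1/(1 − 0.325) = 1.481.
ΔT = 1.91 × 1.481 = 2.83 K.

2.83 K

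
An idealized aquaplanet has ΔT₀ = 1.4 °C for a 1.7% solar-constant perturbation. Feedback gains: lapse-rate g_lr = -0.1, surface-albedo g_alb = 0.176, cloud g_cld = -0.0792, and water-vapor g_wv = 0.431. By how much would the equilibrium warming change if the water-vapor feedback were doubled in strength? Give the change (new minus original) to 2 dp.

7.47 °C

Original: g = 0.4278, ΔT = 1.4/(1−0.4278) = 2.4467 °C.
With doubled water-vapor: g' = 0.8588, ΔT' = 1.4/(1−0.8588) = 9.9150 °C.
Change = 9.9150 − 2.4467 = 7.47 °C.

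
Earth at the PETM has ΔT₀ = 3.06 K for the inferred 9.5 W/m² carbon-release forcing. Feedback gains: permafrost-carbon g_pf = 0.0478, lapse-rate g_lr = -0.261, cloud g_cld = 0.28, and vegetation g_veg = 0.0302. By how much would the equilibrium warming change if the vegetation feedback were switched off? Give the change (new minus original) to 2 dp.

-0.11 K

Original: g = 0.097, ΔT = 3.06/(1−0.097) = 3.3887 K.
Without vegetation: g' = 0.0668, ΔT' = 3.06/(1−0.0668) = 3.2790 K.
Change = 3.2790 − 3.3887 = -0.11 K.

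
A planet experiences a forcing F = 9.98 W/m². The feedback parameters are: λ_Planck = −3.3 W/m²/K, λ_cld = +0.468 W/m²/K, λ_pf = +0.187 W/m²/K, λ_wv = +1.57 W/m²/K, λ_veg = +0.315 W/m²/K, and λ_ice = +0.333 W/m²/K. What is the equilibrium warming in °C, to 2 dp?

Net feedback parameter λ = (−3.3) + (+0.468) + (+0.187) + (+1.57) + (+0.315) + (+0.333) = -0.427 W/m²/K.
ΔT = −F/λ = −9.98/(-0.427) = 23.37 °C.

23.37 °C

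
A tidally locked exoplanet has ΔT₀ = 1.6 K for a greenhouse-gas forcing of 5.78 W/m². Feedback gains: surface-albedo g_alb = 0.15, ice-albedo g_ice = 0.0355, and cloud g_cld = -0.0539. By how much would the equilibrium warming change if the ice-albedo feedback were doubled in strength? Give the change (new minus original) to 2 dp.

0.08 K

Original: g = 0.1316, ΔT = 1.6/(1−0.1316) = 1.8425 K.
With doubled ice-albedo: g' = 0.1671, ΔT' = 1.6/(1−0.1671) = 1.9210 K.
Change = 1.9210 − 1.8425 = 0.08 K.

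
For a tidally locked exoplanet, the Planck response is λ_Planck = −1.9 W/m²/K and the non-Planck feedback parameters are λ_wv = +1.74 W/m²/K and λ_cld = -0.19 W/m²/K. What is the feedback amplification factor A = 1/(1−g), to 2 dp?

Convert to gains: g_wv = 1.74/1.9 = 0.9158; g_cld = -0.19/1.9 = -0.1.
Total gain g = 0.8158.
A = 1/(1 − 0.8158) = 5.43.

5.43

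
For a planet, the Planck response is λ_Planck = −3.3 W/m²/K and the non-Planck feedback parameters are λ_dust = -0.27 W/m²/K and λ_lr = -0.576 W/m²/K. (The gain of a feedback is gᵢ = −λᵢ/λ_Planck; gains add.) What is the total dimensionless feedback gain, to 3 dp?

Convert to gains: g_dust = -0.27/3.3 = -0.08182; g_lr = -0.576/3.3 = -0.1745.
Total gain g = -0.25632.

-0.256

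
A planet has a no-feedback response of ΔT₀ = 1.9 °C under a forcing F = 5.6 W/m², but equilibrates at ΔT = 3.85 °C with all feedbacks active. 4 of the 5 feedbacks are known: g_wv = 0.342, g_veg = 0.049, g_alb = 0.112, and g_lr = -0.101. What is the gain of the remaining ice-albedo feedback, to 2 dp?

Amplification A = ΔT/ΔT₀ = 3.85/1.9 = 2.026.
Total gain g = 1 − 1/A = 1 − 1/2.026 = 0.5064.
Known gains sum to 0.342 + 0.049 + 0.112 − 0.101 = 0.402.
g_ice = 0.5064 − 0.402 = 0.10.

0.10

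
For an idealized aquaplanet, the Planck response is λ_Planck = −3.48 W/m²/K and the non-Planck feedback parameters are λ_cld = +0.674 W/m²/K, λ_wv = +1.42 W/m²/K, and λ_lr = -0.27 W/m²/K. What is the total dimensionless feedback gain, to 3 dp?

0.524

Convert to gains: g_cld = 0.674/3.48 = 0.1937; g_wv = 1.42/3.48 = 0.408; g_lr = -0.27/3.48 = -0.07759.
Total gain g = 0.52411.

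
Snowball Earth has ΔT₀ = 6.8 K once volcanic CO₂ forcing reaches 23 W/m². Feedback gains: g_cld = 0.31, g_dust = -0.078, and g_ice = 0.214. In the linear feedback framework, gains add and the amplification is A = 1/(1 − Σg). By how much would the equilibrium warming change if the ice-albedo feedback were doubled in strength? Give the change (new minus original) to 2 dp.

7.73 K

Original: g = 0.446, ΔT = 6.8/(1−0.446) = 12.2744 K.
With doubled ice-albedo: g' = 0.66, ΔT' = 6.8/(1−0.66) = 20.0000 K.
Change = 20.0000 − 12.2744 = 7.73 K.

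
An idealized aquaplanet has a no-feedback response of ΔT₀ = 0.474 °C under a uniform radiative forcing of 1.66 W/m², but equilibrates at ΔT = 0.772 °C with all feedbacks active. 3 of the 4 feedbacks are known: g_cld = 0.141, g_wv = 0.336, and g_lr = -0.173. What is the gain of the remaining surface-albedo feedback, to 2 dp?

0.08

Amplification A = ΔT/ΔT₀ = 0.772/0.474 = 1.629.
Total gain g = 1 − 1/A = 1 − 1/1.629 = 0.3861.
Known gains sum to 0.141 + 0.336 − 0.173 = 0.304.
g_alb = 0.3861 − 0.304 = 0.08.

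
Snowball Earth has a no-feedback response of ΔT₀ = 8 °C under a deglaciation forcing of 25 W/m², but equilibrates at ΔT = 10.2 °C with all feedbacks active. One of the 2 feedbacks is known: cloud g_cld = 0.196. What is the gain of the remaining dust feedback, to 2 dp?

Amplification A = ΔT/ΔT₀ = 10.2/8 = 1.275.
Total gain g = 1 − 1/A = 1 − 1/1.275 = 0.2157.
The known gain is 0.196.
g_dust = 0.2157 − 0.196 = 0.02.

0.02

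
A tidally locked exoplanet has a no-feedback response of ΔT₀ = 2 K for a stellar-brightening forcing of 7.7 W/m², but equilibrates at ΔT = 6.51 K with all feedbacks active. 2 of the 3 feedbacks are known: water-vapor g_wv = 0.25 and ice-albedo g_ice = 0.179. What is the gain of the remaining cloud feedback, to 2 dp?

0.26

Amplification A = ΔT/ΔT₀ = 6.51/2 = 3.255.
Total gain g = 1 − 1/A = 1 − 1/3.255 = 0.6928.
Known gains sum to 0.25 + 0.179 = 0.429.
g_cld = 0.6928 − 0.429 = 0.26.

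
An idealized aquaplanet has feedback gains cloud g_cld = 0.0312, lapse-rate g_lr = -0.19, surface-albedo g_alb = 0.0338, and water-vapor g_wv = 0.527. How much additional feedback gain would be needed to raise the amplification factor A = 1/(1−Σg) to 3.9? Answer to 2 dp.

Current total gain = 0.402.
Target gain for A = 3.9: g* = 1 − 1/3.9 = 0.7436.
Additional gain needed = 0.7436 − 0.402 = 0.34.

0.34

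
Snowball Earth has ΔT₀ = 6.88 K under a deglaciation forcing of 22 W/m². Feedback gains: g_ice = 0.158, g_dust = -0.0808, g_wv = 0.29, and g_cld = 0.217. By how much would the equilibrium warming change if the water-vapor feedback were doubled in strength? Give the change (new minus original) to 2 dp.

38.14 K

Original: g = 0.5842, ΔT = 6.88/(1−0.5842) = 16.5464 K.
With doubled water-vapor: g' = 0.8742, ΔT' = 6.88/(1−0.8742) = 54.6900 K.
Change = 54.6900 − 16.5464 = 38.14 K.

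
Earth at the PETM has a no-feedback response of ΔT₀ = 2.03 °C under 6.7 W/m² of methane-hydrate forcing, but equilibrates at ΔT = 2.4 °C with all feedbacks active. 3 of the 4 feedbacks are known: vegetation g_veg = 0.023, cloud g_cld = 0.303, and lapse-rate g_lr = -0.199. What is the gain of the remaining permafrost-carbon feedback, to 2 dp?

0.03

Amplification A = ΔT/ΔT₀ = 2.4/2.03 = 1.182.
Total gain g = 1 − 1/A = 1 − 1/1.182 = 0.154.
Known gains sum to 0.023 + 0.303 − 0.199 = 0.127.
g_pf = 0.154 − 0.127 = 0.03.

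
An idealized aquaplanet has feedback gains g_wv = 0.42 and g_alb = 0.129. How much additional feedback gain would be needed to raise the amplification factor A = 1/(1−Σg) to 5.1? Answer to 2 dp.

0.25

Current total gain = 0.549.
Target gain for A = 5.1: g* = 1 − 1/5.1 = 0.8039.
Additional gain needed = 0.8039 − 0.549 = 0.25.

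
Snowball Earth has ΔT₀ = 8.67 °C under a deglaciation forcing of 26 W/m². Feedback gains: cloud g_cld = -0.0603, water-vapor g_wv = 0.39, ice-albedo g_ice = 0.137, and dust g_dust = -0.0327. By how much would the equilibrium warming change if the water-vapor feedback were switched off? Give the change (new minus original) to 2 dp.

Original: g = 0.434, ΔT = 8.67/(1−0.434) = 15.3180 °C.
Without water-vapor: g' = 0.044, ΔT' = 8.67/(1−0.044) = 9.0690 °C.
Change = 9.0690 − 15.3180 = -6.25 °C.

-6.25 °C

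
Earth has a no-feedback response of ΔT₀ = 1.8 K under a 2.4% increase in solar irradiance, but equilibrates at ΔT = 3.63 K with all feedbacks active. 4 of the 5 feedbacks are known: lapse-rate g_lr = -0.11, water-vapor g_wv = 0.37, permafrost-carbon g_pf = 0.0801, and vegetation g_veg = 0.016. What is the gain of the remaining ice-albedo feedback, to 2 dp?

0.15

Amplification A = ΔT/ΔT₀ = 3.63/1.8 = 2.017.
Total gain g = 1 − 1/A = 1 − 1/2.017 = 0.5042.
Known gains sum to -0.11 + 0.37 + 0.0801 + 0.016 = 0.3561.
g_ice = 0.5042 − 0.3561 = 0.15.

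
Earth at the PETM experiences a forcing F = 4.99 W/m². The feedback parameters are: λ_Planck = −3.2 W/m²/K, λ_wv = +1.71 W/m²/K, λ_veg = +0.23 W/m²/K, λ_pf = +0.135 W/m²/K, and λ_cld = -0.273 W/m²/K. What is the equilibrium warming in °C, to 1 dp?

3.6 °C

Net feedback parameter λ = (−3.2) + (+1.71) + (+0.23) + (+0.135) + (-0.273) = -1.398 W/m²/K.
ΔT = −F/λ = −4.99/(-1.398) = 3.6 °C.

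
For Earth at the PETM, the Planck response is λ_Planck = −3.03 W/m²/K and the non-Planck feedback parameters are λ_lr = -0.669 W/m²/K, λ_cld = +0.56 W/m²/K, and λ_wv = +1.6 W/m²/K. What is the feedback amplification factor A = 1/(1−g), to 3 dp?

Convert to gains: g_lr = -0.669/3.03 = -0.2208; g_cld = 0.56/3.03 = 0.1848; g_wv = 1.6/3.03 = 0.5281.
Total gain g = 0.4921.
A = 1/(1 − 0.4921) = 1.969.

1.969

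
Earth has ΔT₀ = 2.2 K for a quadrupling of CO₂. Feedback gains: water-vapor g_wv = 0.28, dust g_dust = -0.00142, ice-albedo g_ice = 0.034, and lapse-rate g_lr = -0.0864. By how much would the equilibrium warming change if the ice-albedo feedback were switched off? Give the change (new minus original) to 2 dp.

Original: g = 0.22618, ΔT = 2.2/(1−0.22618) = 2.8430 K.
Without ice-albedo: g' = 0.19218, ΔT' = 2.2/(1−0.19218) = 2.7234 K.
Change = 2.7234 − 2.8430 = -0.12 K.

-0.12 K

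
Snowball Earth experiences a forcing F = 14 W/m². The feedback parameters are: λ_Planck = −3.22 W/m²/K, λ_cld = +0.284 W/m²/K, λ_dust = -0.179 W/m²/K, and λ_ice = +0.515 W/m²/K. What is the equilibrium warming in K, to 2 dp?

5.38 K

Net feedback parameter λ = (−3.22) + (+0.284) + (-0.179) + (+0.515) = -2.6 W/m²/K.
ΔT = −F/λ = −14/(-2.6) = 5.38 K.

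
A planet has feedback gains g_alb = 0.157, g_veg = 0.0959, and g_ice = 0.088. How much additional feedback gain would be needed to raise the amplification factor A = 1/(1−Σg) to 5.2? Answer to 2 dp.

Current total gain = 0.3409.
Target gain for A = 5.2: g* = 1 − 1/5.2 = 0.8077.
Additional gain needed = 0.8077 − 0.3409 = 0.47.

0.47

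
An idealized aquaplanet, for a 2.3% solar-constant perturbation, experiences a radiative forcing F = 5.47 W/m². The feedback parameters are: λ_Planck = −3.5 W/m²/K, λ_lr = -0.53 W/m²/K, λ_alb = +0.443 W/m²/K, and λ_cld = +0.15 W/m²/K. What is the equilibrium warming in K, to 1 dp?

Net feedback parameter λ = (−3.5) + (-0.53) + (+0.443) + (+0.15) = -3.437 W/m²/K.
ΔT = −F/λ = −5.47/(-3.437) = 1.6 K.

1.6 K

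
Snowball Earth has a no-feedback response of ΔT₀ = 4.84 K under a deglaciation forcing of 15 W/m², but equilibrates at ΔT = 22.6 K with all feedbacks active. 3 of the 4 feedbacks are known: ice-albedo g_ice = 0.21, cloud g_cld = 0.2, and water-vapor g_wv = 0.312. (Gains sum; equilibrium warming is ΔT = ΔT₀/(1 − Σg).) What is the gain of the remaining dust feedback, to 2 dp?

0.06

Amplification A = ΔT/ΔT₀ = 22.6/4.84 = 4.669.
Total gain g = 1 − 1/A = 1 − 1/4.669 = 0.7858.
Known gains sum to 0.21 + 0.2 + 0.312 = 0.722.
g_dust = 0.7858 − 0.722 = 0.06.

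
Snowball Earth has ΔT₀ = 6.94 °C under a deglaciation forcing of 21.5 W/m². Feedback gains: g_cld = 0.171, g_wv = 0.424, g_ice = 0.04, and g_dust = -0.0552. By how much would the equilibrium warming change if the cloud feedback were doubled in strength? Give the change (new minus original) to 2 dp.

11.33 °C

Original: g = 0.5798, ΔT = 6.94/(1−0.5798) = 16.5159 °C.
With doubled cloud: g' = 0.7508, ΔT' = 6.94/(1−0.7508) = 27.8491 °C.
Change = 27.8491 − 16.5159 = 11.33 °C.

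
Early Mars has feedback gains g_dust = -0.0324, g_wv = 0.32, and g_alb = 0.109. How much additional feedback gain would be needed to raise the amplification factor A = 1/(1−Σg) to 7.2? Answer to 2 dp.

0.46

Current total gain = 0.3966.
Target gain for A = 7.2: g* = 1 − 1/7.2 = 0.8611.
Additional gain needed = 0.8611 − 0.3966 = 0.46.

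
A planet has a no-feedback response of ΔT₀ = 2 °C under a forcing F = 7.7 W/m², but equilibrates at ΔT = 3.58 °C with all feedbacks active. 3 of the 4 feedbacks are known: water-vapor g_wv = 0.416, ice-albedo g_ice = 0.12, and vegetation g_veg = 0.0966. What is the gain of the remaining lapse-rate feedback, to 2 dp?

-0.19

Amplification A = ΔT/ΔT₀ = 3.58/2 = 1.79.
Total gain g = 1 − 1/A = 1 − 1/1.79 = 0.4413.
Known gains sum to 0.416 + 0.12 + 0.0966 = 0.6326.
g_lr = 0.4413 − 0.6326 = -0.19.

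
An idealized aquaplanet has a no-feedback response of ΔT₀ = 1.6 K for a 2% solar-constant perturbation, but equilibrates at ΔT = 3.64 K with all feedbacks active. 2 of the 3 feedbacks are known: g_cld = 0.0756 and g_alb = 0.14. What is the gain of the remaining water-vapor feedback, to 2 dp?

Amplification A = ΔT/ΔT₀ = 3.64/1.6 = 2.275.
Total gain g = 1 − 1/A = 1 − 1/2.275 = 0.5604.
Known gains sum to 0.0756 + 0.14 = 0.2156.
g_wv = 0.5604 − 0.2156 = 0.34.

0.34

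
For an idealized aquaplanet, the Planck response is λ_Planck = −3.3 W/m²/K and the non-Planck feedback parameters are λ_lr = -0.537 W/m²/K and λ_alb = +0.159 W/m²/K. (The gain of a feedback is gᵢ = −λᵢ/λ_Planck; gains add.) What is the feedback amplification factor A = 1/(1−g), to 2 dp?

0.90

Convert to gains: g_lr = -0.537/3.3 = -0.1627; g_alb = 0.159/3.3 = 0.04818.
Total gain g = -0.11452.
A = 1/(1 + 0.11452) = 0.90.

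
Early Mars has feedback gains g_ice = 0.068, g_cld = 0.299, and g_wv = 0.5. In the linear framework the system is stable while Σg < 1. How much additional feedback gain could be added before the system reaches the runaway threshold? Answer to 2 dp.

Current total gain = 0.068 + 0.299 + 0.5 = 0.867.
Margin to runaway = 1 − 0.867 = 0.13.

0.13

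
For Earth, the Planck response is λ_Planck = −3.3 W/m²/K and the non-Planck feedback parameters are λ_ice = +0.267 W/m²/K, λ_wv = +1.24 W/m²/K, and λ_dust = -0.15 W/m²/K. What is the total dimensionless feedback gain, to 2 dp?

Convert to gains: g_ice = 0.267/3.3 = 0.08091; g_wv = 1.24/3.3 = 0.3758; g_dust = -0.15/3.3 = -0.04545.
Total gain g = 0.41126.

0.41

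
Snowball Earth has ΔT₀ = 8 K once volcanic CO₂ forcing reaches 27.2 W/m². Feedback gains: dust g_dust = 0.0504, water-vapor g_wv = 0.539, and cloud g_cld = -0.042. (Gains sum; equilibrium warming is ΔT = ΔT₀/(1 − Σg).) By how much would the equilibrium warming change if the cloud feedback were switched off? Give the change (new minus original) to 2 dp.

Original: g = 0.5474, ΔT = 8/(1−0.5474) = 17.6757 K.
Without cloud: g' = 0.5894, ΔT' = 8/(1−0.5894) = 19.4837 K.
Change = 19.4837 − 17.6757 = 1.81 K.

1.81 K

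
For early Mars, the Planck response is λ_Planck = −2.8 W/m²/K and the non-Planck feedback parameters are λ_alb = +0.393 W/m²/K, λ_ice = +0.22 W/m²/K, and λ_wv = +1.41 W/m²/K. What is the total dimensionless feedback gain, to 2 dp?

0.72

Convert to gains: g_alb = 0.393/2.8 = 0.1404; g_ice = 0.22/2.8 = 0.07857; g_wv = 1.41/2.8 = 0.5036.
Total gain g = 0.72257.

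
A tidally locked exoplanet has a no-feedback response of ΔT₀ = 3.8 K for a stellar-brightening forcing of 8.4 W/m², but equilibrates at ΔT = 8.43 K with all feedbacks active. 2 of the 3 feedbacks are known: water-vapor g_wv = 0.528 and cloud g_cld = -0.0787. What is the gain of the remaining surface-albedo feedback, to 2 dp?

Amplification A = ΔT/ΔT₀ = 8.43/3.8 = 2.218.
Total gain g = 1 − 1/A = 1 − 1/2.218 = 0.5491.
Known gains sum to 0.528 − 0.0787 = 0.4493.
g_alb = 0.5491 − 0.4493 = 0.10.

0.10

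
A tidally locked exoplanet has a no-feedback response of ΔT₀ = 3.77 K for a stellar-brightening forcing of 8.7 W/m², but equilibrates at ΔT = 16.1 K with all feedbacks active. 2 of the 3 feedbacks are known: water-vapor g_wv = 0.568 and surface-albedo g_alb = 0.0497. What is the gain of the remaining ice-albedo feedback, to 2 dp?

0.15

Amplification A = ΔT/ΔT₀ = 16.1/3.77 = 4.271.
Total gain g = 1 − 1/A = 1 − 1/4.271 = 0.7659.
Known gains sum to 0.568 + 0.0497 = 0.6177.
g_ice = 0.7659 − 0.6177 = 0.15.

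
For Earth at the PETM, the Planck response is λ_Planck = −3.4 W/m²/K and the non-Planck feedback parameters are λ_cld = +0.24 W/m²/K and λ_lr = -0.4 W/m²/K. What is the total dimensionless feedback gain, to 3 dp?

Convert to gains: g_cld = 0.24/3.4 = 0.07059; g_lr = -0.4/3.4 = -0.1176.
Total gain g = -0.04701.

-0.047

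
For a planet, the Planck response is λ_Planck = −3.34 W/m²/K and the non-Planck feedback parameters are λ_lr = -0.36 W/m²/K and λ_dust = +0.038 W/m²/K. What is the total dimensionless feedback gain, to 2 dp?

-0.10

Convert to gains: g_lr = -0.36/3.34 = -0.1078; g_dust = 0.038/3.34 = 0.01138.
Total gain g = -0.09642.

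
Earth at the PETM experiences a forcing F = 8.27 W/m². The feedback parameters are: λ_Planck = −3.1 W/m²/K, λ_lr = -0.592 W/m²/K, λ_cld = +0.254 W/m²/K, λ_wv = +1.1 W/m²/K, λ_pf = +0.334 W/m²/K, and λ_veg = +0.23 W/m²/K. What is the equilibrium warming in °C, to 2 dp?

Net feedback parameter λ = (−3.1) + (-0.592) + (+0.254) + (+1.1) + (+0.334) + (+0.23) = -1.774 W/m²/K.
ΔT = −F/λ = −8.27/(-1.774) = 4.66 °C.

4.66 °C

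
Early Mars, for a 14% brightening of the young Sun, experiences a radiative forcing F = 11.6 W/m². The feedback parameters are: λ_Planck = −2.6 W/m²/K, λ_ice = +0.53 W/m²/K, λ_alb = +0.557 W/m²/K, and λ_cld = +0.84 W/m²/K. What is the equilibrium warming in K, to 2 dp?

Net feedback parameter λ = (−2.6) + (+0.53) + (+0.557) + (+0.84) = -0.673 W/m²/K.
ΔT = −F/λ = −11.6/(-0.673) = 17.24 K.

17.24 K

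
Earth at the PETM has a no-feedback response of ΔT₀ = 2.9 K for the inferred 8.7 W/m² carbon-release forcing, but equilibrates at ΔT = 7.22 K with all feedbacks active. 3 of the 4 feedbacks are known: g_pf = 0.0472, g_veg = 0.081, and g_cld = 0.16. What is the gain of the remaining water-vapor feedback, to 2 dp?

Amplification A = ΔT/ΔT₀ = 7.22/2.9 = 2.49.
Total gain g = 1 − 1/A = 1 − 1/2.49 = 0.5984.
Known gains sum to 0.0472 + 0.081 + 0.16 = 0.2882.
g_wv = 0.5984 − 0.2882 = 0.31.

0.31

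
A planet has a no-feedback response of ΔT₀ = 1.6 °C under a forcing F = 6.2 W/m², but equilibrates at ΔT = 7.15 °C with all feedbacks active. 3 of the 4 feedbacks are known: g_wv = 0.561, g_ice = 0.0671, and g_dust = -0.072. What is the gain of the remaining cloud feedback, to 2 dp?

0.22

Amplification A = ΔT/ΔT₀ = 7.15/1.6 = 4.469.
Total gain g = 1 − 1/A = 1 − 1/4.469 = 0.7762.
Known gains sum to 0.561 + 0.0671 − 0.072 = 0.5561.
g_cld = 0.7762 − 0.5561 = 0.22.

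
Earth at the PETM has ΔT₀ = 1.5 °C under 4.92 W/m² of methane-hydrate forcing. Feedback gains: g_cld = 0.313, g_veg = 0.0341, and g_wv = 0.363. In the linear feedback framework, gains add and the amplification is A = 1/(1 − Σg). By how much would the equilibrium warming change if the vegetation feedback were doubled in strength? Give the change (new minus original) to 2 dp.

Original: g = 0.7101, ΔT = 1.5/(1−0.7101) = 5.1742 °C.
With doubled vegetation: g' = 0.7442, ΔT' = 1.5/(1−0.7442) = 5.8640 °C.
Change = 5.8640 − 5.1742 = 0.69 °C.

0.69 °C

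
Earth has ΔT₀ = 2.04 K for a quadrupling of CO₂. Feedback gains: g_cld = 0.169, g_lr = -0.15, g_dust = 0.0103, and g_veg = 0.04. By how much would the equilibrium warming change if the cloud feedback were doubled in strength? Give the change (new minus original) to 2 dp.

Original: g = 0.0693, ΔT = 2.04/(1−0.0693) = 2.1919 K.
With doubled cloud: g' = 0.2383, ΔT' = 2.04/(1−0.2383) = 2.6782 K.
Change = 2.6782 − 2.1919 = 0.49 K.

0.49 K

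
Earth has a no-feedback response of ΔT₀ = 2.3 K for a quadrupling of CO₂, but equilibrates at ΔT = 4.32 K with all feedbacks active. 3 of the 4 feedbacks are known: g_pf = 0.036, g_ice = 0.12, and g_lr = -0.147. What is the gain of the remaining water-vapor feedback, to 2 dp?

0.46

Amplification A = ΔT/ΔT₀ = 4.32/2.3 = 1.878.
Total gain g = 1 − 1/A = 1 − 1/1.878 = 0.4675.
Known gains sum to 0.036 + 0.12 − 0.147 = 0.009.
g_wv = 0.4675 − 0.009 = 0.46.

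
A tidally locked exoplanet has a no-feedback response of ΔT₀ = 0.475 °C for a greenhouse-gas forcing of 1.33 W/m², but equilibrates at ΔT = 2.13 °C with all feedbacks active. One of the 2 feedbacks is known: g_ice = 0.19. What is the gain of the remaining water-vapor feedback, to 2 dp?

Amplification A = ΔT/ΔT₀ = 2.13/0.475 = 4.484.
Total gain g = 1 − 1/A = 1 − 1/4.484 = 0.777.
The known gain is 0.19.
g_wv = 0.777 − 0.19 = 0.59.

0.59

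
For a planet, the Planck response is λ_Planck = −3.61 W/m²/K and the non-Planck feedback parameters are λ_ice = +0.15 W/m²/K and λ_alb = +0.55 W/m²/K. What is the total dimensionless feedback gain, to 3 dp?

0.194

Convert to gains: g_ice = 0.15/3.61 = 0.04155; g_alb = 0.55/3.61 = 0.1524.
Total gain g = 0.19395.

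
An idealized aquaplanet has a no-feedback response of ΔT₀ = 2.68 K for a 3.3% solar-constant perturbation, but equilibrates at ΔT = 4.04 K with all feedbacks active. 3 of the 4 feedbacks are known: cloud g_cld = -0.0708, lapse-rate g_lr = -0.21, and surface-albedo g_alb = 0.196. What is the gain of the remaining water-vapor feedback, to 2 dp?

Amplification A = ΔT/ΔT₀ = 4.04/2.68 = 1.507.
Total gain g = 1 − 1/A = 1 − 1/1.507 = 0.3364.
Known gains sum to -0.0708 − 0.21 + 0.196 = -0.0848.
g_wv = 0.3364 + 0.0848 = 0.42.

0.42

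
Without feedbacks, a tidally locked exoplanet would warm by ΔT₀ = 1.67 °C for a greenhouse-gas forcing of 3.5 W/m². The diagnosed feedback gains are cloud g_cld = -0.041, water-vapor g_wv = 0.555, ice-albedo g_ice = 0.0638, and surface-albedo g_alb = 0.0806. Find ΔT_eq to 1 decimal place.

4.9 °C

Total gain g = -0.041 + 0.555 + 0.0638 + 0.0806 = 0.6584.
Amplification A = 1/(1 − 0.6584) = 2.927.
ΔT = 1.67 × 2.927 = 4.9 °C.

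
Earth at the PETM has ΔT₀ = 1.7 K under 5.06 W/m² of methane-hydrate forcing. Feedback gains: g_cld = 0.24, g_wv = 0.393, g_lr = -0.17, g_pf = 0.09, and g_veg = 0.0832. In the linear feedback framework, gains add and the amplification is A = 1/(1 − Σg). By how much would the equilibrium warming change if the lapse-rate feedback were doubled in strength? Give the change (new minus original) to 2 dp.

-1.49 K

Original: g = 0.6362, ΔT = 1.7/(1−0.6362) = 4.6729 K.
With doubled lapse-rate: g' = 0.4662, ΔT' = 1.7/(1−0.4662) = 3.1847 K.
Change = 3.1847 − 4.6729 = -1.49 K.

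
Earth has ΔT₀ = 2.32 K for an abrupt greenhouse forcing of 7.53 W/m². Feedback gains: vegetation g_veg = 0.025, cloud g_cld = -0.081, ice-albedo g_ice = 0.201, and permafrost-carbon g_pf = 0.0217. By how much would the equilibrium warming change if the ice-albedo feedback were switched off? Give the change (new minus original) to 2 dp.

-0.54 K

Original: g = 0.1667, ΔT = 2.32/(1−0.1667) = 2.7841 K.
Without ice-albedo: g' = -0.0343, ΔT' = 2.32/(1+0.0343) = 2.2431 K.
Change = 2.2431 − 2.7841 = -0.54 K.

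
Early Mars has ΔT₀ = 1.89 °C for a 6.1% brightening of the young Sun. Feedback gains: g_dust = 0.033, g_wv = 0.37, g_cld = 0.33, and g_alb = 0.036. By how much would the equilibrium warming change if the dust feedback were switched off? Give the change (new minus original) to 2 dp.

-1.02 °C

Original: g = 0.769, ΔT = 1.89/(1−0.769) = 8.1818 °C.
Without dust: g' = 0.736, ΔT' = 1.89/(1−0.736) = 7.1591 °C.
Change = 7.1591 − 8.1818 = -1.02 °C.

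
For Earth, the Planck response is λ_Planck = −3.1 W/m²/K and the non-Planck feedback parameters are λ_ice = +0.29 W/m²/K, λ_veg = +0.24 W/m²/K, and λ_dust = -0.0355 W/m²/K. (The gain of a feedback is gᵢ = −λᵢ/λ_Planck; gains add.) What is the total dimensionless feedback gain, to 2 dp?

Convert to gains: g_ice = 0.29/3.1 = 0.09355; g_veg = 0.24/3.1 = 0.07742; g_dust = -0.0355/3.1 = -0.01145.
Total gain g = 0.15952.

0.16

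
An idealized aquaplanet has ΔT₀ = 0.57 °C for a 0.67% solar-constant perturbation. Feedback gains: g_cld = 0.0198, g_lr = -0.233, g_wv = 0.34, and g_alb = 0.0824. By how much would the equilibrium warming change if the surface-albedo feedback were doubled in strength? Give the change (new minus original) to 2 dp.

0.08 °C

Original: g = 0.2092, ΔT = 0.57/(1−0.2092) = 0.7208 °C.
With doubled surface-albedo: g' = 0.2916, ΔT' = 0.57/(1−0.2916) = 0.8046 °C.
Change = 0.8046 − 0.7208 = 0.08 °C.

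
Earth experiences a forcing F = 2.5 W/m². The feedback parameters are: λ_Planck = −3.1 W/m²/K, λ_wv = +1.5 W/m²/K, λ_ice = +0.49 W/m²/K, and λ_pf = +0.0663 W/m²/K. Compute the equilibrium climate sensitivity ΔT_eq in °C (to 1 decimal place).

Net feedback parameter λ = (−3.1) + (+1.5) + (+0.49) + (+0.0663) = -1.0437 W/m²/K.
ΔT = −F/λ = −2.5/(-1.0437) = 2.4 °C.

2.4 °C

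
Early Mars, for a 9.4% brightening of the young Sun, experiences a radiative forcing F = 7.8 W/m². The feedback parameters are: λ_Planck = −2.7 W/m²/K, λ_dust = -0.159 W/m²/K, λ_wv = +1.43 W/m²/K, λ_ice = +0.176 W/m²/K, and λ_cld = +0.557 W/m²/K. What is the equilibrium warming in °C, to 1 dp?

11.2 °C

Net feedback parameter λ = (−2.7) + (-0.159) + (+1.43) + (+0.176) + (+0.557) = -0.696 W/m²/K.
ΔT = −F/λ = −7.8/(-0.696) = 11.2 °C.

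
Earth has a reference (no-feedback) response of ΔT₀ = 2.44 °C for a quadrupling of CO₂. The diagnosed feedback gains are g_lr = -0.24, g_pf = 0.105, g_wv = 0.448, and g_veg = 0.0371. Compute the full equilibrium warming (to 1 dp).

Total gain g = -0.24 + 0.105 + 0.448 + 0.0371 = 0.3501.
Amplification A = 1/(1 − 0.3501) = 1.539.
ΔT = 2.44 × 1.539 = 3.8 °C.

3.8 °C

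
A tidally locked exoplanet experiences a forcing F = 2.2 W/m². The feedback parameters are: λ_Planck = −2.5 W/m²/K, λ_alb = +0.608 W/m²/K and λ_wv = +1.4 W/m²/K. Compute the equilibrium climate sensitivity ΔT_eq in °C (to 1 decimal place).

4.5 °C

Net feedback parameter λ = (−2.5) + (+0.608) + (+1.4) = -0.492 W/m²/K.
ΔT = −F/λ = −2.2/(-0.492) = 4.5 °C.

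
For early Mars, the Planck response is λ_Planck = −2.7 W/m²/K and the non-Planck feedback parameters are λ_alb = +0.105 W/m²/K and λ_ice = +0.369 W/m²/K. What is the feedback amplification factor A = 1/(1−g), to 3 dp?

Convert to gains: g_alb = 0.105/2.7 = 0.03889; g_ice = 0.369/2.7 = 0.1367.
Total gain g = 0.17559.
A = 1/(1 − 0.17559) = 1.213.

1.213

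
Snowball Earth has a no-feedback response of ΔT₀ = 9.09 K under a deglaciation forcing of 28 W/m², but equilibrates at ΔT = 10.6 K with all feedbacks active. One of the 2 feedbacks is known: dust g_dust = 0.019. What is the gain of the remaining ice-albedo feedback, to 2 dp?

0.12

Amplification A = ΔT/ΔT₀ = 10.6/9.09 = 1.166.
Total gain g = 1 − 1/A = 1 − 1/1.166 = 0.1424.
The known gain is 0.019.
g_ice = 0.1424 − 0.019 = 0.12.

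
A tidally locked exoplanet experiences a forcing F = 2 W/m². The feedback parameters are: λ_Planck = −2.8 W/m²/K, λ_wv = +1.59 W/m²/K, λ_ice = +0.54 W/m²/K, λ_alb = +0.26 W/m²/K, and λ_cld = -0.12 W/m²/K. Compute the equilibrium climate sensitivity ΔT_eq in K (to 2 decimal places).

Net feedback parameter λ = (−2.8) + (+1.59) + (+0.54) + (+0.26) + (-0.12) = -0.53 W/m²/K.
ΔT = −F/λ = −2/(-0.53) = 3.77 K.

3.77 K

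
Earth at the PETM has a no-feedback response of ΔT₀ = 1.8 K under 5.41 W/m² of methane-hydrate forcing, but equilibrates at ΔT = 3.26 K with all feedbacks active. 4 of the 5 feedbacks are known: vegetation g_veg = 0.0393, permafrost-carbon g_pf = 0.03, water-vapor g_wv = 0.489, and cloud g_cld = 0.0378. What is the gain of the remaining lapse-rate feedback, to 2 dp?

-0.15

Amplification A = ΔT/ΔT₀ = 3.26/1.8 = 1.811.
Total gain g = 1 − 1/A = 1 − 1/1.811 = 0.4478.
Known gains sum to 0.0393 + 0.03 + 0.489 + 0.0378 = 0.5961.
g_lr = 0.4478 − 0.5961 = -0.15.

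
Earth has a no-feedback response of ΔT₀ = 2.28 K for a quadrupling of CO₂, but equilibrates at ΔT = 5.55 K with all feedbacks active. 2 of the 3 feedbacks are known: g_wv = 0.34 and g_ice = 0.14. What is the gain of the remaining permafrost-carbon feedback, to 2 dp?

Amplification A = ΔT/ΔT₀ = 5.55/2.28 = 2.434.
Total gain g = 1 − 1/A = 1 − 1/2.434 = 0.5892.
Known gains sum to 0.34 + 0.14 = 0.48.
g_pf = 0.5892 − 0.48 = 0.11.

0.11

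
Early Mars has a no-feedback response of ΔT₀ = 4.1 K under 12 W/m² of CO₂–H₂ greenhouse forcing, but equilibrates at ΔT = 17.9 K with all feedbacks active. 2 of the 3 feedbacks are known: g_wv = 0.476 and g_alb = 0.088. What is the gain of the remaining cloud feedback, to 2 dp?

Amplification A = ΔT/ΔT₀ = 17.9/4.1 = 4.366.
Total gain g = 1 − 1/A = 1 − 1/4.366 = 0.771.
Known gains sum to 0.476 + 0.088 = 0.564.
g_cld = 0.771 − 0.564 = 0.21.

0.21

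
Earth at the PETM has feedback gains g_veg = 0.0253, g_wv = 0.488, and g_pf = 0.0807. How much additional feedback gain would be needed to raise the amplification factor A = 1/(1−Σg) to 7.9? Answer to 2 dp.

Current total gain = 0.594.
Target gain for A = 7.9: g* = 1 − 1/7.9 = 0.8734.
Additional gain needed = 0.8734 − 0.594 = 0.28.

0.28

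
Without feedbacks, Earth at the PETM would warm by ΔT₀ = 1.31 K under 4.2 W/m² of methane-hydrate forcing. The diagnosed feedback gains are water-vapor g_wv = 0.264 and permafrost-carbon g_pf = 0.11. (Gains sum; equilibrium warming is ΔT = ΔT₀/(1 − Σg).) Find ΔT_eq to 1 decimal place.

2.1 K

Total gain g = 0.264 + 0.11 = 0.374.
Amplification A = 1/(1 − 0.374) = 1.597.
ΔT = 1.31 × 1.597 = 2.1 K.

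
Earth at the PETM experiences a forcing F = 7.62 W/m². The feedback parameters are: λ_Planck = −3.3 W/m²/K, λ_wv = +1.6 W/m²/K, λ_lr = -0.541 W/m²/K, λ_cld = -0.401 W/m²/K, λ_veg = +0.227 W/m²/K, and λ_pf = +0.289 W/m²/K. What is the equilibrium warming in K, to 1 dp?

3.6 K

Net feedback parameter λ = (−3.3) + (+1.6) + (-0.541) + (-0.401) + (+0.227) + (+0.289) = -2.126 W/m²/K.
ΔT = −F/λ = −7.62/(-2.126) = 3.6 K.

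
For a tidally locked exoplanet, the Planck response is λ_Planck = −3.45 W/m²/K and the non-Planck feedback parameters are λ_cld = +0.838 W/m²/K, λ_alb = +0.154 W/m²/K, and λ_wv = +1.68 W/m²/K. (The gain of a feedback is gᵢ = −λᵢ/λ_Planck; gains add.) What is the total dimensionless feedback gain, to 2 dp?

0.77

Convert to gains: g_cld = 0.838/3.45 = 0.2429; g_alb = 0.154/3.45 = 0.04464; g_wv = 1.68/3.45 = 0.487.
Total gain g = 0.77454.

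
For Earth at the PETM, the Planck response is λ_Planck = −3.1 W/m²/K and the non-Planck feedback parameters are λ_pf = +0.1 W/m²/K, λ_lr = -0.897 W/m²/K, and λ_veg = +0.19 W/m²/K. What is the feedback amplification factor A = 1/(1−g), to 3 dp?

Convert to gains: g_pf = 0.1/3.1 = 0.03226; g_lr = -0.897/3.1 = -0.2894; g_veg = 0.19/3.1 = 0.06129.
Total gain g = -0.19585.
A = 1/(1 + 0.19585) = 0.836.

0.836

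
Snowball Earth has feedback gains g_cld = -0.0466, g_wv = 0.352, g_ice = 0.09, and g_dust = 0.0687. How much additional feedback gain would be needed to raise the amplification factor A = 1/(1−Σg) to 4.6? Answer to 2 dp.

Current total gain = 0.4641.
Target gain for A = 4.6: g* = 1 − 1/4.6 = 0.7826.
Additional gain needed = 0.7826 − 0.4641 = 0.32.

0.32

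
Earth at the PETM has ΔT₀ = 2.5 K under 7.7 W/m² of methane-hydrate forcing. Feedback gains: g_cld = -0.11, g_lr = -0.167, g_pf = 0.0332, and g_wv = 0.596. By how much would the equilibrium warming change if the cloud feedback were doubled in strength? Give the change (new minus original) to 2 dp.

-0.56 K

Original: g = 0.3522, ΔT = 2.5/(1−0.3522) = 3.8592 K.
With doubled cloud: g' = 0.2422, ΔT' = 2.5/(1−0.2422) = 3.2990 K.
Change = 3.2990 − 3.8592 = -0.56 K.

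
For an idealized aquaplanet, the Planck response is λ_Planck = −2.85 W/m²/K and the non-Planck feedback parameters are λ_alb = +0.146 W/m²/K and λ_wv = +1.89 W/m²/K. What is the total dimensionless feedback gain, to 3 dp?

0.714

Convert to gains: g_alb = 0.146/2.85 = 0.05123; g_wv = 1.89/2.85 = 0.6632.
Total gain g = 0.71443.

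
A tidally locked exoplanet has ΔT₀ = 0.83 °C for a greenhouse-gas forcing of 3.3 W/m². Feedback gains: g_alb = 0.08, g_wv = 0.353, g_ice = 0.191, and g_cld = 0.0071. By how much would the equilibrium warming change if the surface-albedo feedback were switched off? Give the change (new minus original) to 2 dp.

Original: g = 0.6311, ΔT = 0.83/(1−0.6311) = 2.2499 °C.
Without surface-albedo: g' = 0.5511, ΔT' = 0.83/(1−0.5511) = 1.8490 °C.
Change = 1.8490 − 2.2499 = -0.40 °C.

-0.40 °C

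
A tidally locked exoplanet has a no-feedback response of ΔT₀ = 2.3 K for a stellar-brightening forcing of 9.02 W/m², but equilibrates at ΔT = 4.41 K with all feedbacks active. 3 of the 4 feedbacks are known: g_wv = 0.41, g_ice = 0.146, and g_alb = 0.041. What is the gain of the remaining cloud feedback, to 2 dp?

Amplification A = ΔT/ΔT₀ = 4.41/2.3 = 1.917.
Total gain g = 1 − 1/A = 1 − 1/1.917 = 0.4784.
Known gains sum to 0.41 + 0.146 + 0.041 = 0.597.
g_cld = 0.4784 − 0.597 = -0.12.

-0.12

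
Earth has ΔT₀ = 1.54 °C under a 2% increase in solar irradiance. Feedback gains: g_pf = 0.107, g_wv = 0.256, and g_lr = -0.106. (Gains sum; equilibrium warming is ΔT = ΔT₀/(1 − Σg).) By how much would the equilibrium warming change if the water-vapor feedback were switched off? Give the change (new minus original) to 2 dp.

-0.53 °C

Original: g = 0.257, ΔT = 1.54/(1−0.257) = 2.0727 °C.
Without water-vapor: g' = 0.001, ΔT' = 1.54/(1−0.001) = 1.5415 °C.
Change = 1.5415 − 2.0727 = -0.53 °C.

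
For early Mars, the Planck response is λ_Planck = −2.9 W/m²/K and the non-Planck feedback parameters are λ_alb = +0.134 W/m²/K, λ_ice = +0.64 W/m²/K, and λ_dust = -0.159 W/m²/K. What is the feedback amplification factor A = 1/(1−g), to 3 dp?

1.269

Convert to gains: g_alb = 0.134/2.9 = 0.04621; g_ice = 0.64/2.9 = 0.2207; g_dust = -0.159/2.9 = -0.05483.
Total gain g = 0.21208.
A = 1/(1 − 0.21208) = 1.269.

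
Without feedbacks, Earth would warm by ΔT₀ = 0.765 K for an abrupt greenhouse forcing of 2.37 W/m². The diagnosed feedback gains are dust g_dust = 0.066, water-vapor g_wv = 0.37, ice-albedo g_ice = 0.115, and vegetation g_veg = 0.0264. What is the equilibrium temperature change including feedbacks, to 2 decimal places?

Total gain g = 0.066 + 0.37 + 0.115 + 0.0264 = 0.5774.
Amplification A = 1/(1 − 0.5774) = 2.366.
ΔT = 0.765 × 2.366 = 1.81 K.

1.81 K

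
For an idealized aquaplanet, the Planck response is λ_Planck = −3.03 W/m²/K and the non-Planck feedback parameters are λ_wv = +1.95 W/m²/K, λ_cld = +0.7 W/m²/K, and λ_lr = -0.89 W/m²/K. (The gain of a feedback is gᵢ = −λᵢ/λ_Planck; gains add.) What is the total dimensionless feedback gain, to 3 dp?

Convert to gains: g_wv = 1.95/3.03 = 0.6436; g_cld = 0.7/3.03 = 0.231; g_lr = -0.89/3.03 = -0.2937.
Total gain g = 0.5809.

0.581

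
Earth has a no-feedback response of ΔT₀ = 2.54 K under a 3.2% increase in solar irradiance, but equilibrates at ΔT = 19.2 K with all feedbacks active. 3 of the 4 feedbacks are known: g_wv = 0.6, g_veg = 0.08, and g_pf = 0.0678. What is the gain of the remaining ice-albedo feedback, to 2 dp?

0.12

Amplification A = ΔT/ΔT₀ = 19.2/2.54 = 7.559.
Total gain g = 1 − 1/A = 1 − 1/7.559 = 0.8677.
Known gains sum to 0.6 + 0.08 + 0.0678 = 0.7478.
g_ice = 0.8677 − 0.7478 = 0.12.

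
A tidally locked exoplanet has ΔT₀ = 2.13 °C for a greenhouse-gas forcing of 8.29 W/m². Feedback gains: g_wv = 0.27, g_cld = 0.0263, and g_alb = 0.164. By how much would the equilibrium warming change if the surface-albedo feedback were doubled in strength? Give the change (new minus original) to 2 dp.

1.72 °C

Original: g = 0.4603, ΔT = 2.13/(1−0.4603) = 3.9466 °C.
With doubled surface-albedo: g' = 0.6243, ΔT' = 2.13/(1−0.6243) = 5.6694 °C.
Change = 5.6694 − 3.9466 = 1.72 °C.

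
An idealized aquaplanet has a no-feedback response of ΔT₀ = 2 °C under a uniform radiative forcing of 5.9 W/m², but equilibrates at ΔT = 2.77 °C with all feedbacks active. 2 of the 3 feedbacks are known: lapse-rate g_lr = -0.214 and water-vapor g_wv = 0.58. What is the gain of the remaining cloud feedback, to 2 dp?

Amplification A = ΔT/ΔT₀ = 2.77/2 = 1.385.
Total gain g = 1 − 1/A = 1 − 1/1.385 = 0.278.
Known gains sum to -0.214 + 0.58 = 0.366.
g_cld = 0.278 − 0.366 = -0.09.

-0.09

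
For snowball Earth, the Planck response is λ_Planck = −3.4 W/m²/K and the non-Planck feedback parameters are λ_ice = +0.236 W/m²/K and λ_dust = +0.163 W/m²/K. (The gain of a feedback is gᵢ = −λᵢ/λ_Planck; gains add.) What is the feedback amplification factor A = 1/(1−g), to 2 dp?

Convert to gains: g_ice = 0.236/3.4 = 0.06941; g_dust = 0.163/3.4 = 0.04794.
Total gain g = 0.11735.
A = 1/(1 − 0.11735) = 1.13.

1.13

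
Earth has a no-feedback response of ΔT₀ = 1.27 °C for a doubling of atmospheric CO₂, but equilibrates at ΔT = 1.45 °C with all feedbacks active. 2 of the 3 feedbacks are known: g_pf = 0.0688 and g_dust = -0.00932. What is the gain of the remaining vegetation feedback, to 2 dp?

Amplification A = ΔT/ΔT₀ = 1.45/1.27 = 1.142.
Total gain g = 1 − 1/A = 1 − 1/1.142 = 0.1243.
Known gains sum to 0.0688 − 0.00932 = 0.05948.
g_veg = 0.1243 − 0.05948 = 0.06.

0.06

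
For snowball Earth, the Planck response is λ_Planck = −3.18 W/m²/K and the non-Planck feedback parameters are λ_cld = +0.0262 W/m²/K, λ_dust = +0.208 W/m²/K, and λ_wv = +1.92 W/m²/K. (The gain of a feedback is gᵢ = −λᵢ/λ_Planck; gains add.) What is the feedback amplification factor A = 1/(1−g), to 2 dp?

3.10

Convert to gains: g_cld = 0.0262/3.18 = 0.008239; g_dust = 0.208/3.18 = 0.06541; g_wv = 1.92/3.18 = 0.6038.
Total gain g = 0.677449.
A = 1/(1 − 0.677449) = 3.10.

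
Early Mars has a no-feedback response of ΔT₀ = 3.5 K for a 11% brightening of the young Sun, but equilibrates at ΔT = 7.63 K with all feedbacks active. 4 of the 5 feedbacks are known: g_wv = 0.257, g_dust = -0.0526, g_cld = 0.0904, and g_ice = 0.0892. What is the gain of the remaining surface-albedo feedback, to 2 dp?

0.16

Amplification A = ΔT/ΔT₀ = 7.63/3.5 = 2.18.
Total gain g = 1 − 1/A = 1 − 1/2.18 = 0.5413.
Known gains sum to 0.257 − 0.0526 + 0.0904 + 0.0892 = 0.384.
g_alb = 0.5413 − 0.384 = 0.16.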